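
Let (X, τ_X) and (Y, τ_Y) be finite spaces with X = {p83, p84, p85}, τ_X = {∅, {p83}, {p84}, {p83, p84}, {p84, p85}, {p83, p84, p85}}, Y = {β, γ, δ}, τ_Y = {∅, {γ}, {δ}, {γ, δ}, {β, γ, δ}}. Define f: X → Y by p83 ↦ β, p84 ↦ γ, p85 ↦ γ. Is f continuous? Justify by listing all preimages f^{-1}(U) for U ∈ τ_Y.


f IS continuous.

Compute f^{-1}(U) for each U ∈ τ_Y:
  U = ∅: f^{-1}(U) = ∅ ∈ τ_X ✓.
  U = {γ}: f^{-1}(U) = {p84, p85} ∈ τ_X ✓.
  U = {δ}: f^{-1}(U) = ∅ ∈ τ_X ✓.
  U = {γ, δ}: f^{-1}(U) = {p84, p85} ∈ τ_X ✓.
  U = {β, γ, δ}: f^{-1}(U) = {p83, p84, p85} ∈ τ_X ✓.
Every preimage lies in τ_X, so f IS continuous.


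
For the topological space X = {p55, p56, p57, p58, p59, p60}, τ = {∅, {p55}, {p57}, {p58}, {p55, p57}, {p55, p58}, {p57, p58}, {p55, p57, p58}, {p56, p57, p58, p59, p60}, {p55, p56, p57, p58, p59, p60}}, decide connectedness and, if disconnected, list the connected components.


(X, τ) is disconnected; components = [{p55}, {p56, p57, p58, p59, p60}].

Find clopen sets (U ∈ τ with X ∖ U ∈ τ):
  U = ∅, X ∖ U = {p55, p56, p57, p58, p59, p60} — both open, so U is clopen.
  U = {p55}, X ∖ U = {p56, p57, p58, p59, p60} — both open, so U is clopen.
  U = {p56, p57, p58, p59, p60}, X ∖ U = {p55} — both open, so U is clopen.
  U = {p55, p56, p57, p58, p59, p60}, X ∖ U = ∅ — both open, so U is clopen.
Nontrivial clopen(s) exist: e.g. {p55}. So (X, τ) is disconnected.
Compute connected components by grouping points that agree on all clopens:
  component: {p55}
  component: {p56, p57, p58, p59, p60}


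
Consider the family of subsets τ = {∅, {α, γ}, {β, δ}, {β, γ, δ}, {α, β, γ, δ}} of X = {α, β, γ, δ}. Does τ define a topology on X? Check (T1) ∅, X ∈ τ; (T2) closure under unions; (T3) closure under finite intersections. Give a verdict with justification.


τ is NOT a topology on X.

Axiom (T1): ∅ ∈ τ? Yes; X ∈ τ? Yes.
Axiom (T2/T3): check pairwise unions and intersections of members of τ.
Counterexample for (T3): {α, γ} ∩ {β, γ, δ} = {γ} ∉ τ. Therefore τ is NOT a topology.


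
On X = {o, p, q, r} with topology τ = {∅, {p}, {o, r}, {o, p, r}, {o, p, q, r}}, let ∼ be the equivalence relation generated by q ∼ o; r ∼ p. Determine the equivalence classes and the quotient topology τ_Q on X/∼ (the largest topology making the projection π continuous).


X/∼ = {[o=q], [p=r]}; |τ_Q| = 2.

Equivalence classes: [o=q], [p=r].
Quotient map π: X → X/∼ sends o ↦ [o=q], p ↦ [p=r], q ↦ [o=q], r ↦ [p=r].
For each subset V ⊆ X/∼, compute π^{-1}(V) ⊆ X and check whether π^{-1}(V) ∈ τ. V is open in τ_Q iff π^{-1}(V) ∈ τ.
  V = {}: π^{-1}(V) = ∅ ∈ τ ✓.
  V = {[o=q]}: π^{-1}(V) = {o, q} ∉ τ ✗.
  V = {[p=r]}: π^{-1}(V) = {p, r} ∉ τ ✗.
  V = {[o=q], [p=r]}: π^{-1}(V) = {o, p, q, r} ∈ τ ✓.
Open sets in the quotient: τ_Q = {{}, {[o=q], [p=r]}} (2 elements).


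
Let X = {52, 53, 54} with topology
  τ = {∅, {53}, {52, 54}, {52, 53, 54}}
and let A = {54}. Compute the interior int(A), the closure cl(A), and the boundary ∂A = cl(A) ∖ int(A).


int(A) = ∅, cl(A) = {52, 54}, ∂A = {52, 54}.

Closed sets in (X, τ) are complements of opens:
  closed(X, τ) = {∅, {53}, {52, 54}, {52, 53, 54}}.
int(A) = ⋃ {U ∈ τ : U ⊆ A}. Opens contained in A: ∅.
Taking the union of these: int(A) = ∅.
cl(A) = ⋂ {C closed : A ⊆ C}. Closed sets containing A: {52, 54}, {52, 53, 54}.
Intersecting these: cl(A) = {52, 54}.
∂A = cl(A) ∖ int(A) = {52, 54} ∖ ∅ = {52, 54}.


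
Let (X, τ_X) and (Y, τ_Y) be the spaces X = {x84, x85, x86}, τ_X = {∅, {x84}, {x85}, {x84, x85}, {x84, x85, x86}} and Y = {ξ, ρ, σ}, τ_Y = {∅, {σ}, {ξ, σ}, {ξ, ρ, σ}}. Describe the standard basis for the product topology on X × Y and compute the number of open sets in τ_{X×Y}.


Basis B = {∅ × ∅, {x84} × {σ}, {x85} × {σ}, {x84} × {ξ, σ}, {x84, x85} × {σ}, {x85} × {ξ, σ}, {x84} × {ξ, ρ, σ}, {x84, x85, x86} × {σ}, {x85} × {ξ, ρ, σ}, {x84, x85} × {ξ, σ}, {x84, x85} × {ξ, ρ, σ}, {x84, x85, x86} × {ξ, σ}, {x84, x85, x86} × {ξ, ρ, σ}}; |τ_{X×Y}| = 30.

Enumerate products U × V with U ∈ τ_X, V ∈ τ_Y (deduplicated):
  ∅ × ∅ = {} (∅)
  {x84} × {σ} = {(x84,σ)}
  {x85} × {σ} = {(x85,σ)}
  {x84} × {ξ, σ} = {(x84,ξ), (x84,σ)}
  {x84, x85} × {σ} = {(x84,σ), (x85,σ)}
  {x85} × {ξ, σ} = {(x85,ξ), (x85,σ)}
  {x84} × {ξ, ρ, σ} = {(x84,ξ), (x84,ρ), (x84,σ)}
  {x84, x85, x86} × {σ} = {(x84,σ), (x85,σ), (x86,σ)}
  {x85} × {ξ, ρ, σ} = {(x85,ξ), (x85,ρ), (x85,σ)}
  {x84, x85} × {ξ, σ} = {(x84,ξ), (x84,σ), (x85,ξ), (x85,σ)}
  {x84, x85} × {ξ, ρ, σ} = {(x84,ξ), (x84,ρ), (x84,σ), (x85,ξ), (x85,ρ), (x85,σ)}
  {x84, x85, x86} × {ξ, σ} = {(x84,ξ), (x84,σ), (x85,ξ), (x85,σ), (x86,ξ), (x86,σ)}
  {x84, x85, x86} × {ξ, ρ, σ} = {(x84,ξ), (x84,ρ), (x84,σ), (x85,ξ), (x85,ρ), (x85,σ), (x86,ξ), (x86,ρ), (x86,σ)}
These 13 distinct sets form the basis B.
Close under arbitrary unions to get τ_{X×Y}; counting gives |τ_{X×Y}| = 30.


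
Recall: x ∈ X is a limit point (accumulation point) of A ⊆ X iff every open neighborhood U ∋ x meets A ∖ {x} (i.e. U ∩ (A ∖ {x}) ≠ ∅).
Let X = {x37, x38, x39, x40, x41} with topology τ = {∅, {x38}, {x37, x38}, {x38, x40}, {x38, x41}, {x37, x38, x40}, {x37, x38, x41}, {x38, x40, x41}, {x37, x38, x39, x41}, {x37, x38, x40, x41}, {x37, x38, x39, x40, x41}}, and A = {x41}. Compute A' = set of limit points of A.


A' = {x39}

For each x ∈ X, list the open sets U ∈ τ with x ∈ U, then check whether U ∩ (A ∖ {x}) ≠ ∅ for every such U.
  x = x37: open {x37, x38} ∋ x has {x37, x38} ∩ (A ∖ {x37}) = ∅, so x is NOT a limit point.
  x = x38: open {x38} ∋ x has {x38} ∩ (A ∖ {x38}) = ∅, so x is NOT a limit point.
  x = x39: opens ∋ x are {x37, x38, x39, x41}, {x37, x38, x39, x40, x41}; each meets A ∖ {x39}, so x IS a limit point.
  x = x40: open {x38, x40} ∋ x has {x38, x40} ∩ (A ∖ {x40}) = ∅, so x is NOT a limit point.
  x = x41: open {x38, x41} ∋ x has {x38, x41} ∩ (A ∖ {x41}) = ∅, so x is NOT a limit point.
Collecting: A' = {x39}.


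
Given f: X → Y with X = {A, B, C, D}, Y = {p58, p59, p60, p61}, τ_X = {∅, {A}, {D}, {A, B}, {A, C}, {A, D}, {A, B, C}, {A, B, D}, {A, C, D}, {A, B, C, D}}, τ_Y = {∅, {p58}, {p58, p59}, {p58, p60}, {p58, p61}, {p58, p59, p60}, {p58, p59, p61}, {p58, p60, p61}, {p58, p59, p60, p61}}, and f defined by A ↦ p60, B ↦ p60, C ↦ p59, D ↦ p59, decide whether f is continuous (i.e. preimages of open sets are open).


f is NOT continuous.

Compute f^{-1}(U) for each U ∈ τ_Y:
  U = ∅: f^{-1}(U) = ∅ ∈ τ_X ✓.
  U = {p58}: f^{-1}(U) = ∅ ∈ τ_X ✓.
  U = {p58, p59}: f^{-1}(U) = {C, D} ∉ τ_X ✗.
  U = {p58, p60}: f^{-1}(U) = {A, B} ∈ τ_X ✓.
  U = {p58, p61}: f^{-1}(U) = ∅ ∈ τ_X ✓.
  U = {p58, p59, p60}: f^{-1}(U) = {A, B, C, D} ∈ τ_X ✓.
  U = {p58, p59, p61}: f^{-1}(U) = {C, D} ∉ τ_X ✗.
  U = {p58, p60, p61}: f^{-1}(U) = {A, B} ∈ τ_X ✓.
  U = {p58, p59, p60, p61}: f^{-1}(U) = {A, B, C, D} ∈ τ_X ✓.
Found U = {p58, p59} with f^{-1}(U) = {C, D} not in τ_X. Therefore f is NOT continuous.


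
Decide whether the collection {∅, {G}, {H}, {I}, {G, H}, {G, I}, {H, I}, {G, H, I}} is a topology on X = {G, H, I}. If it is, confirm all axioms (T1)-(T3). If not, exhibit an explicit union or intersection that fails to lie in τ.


τ IS a topology on X.

Axiom (T1): ∅ ∈ τ? Yes; X ∈ τ? Yes.
Axiom (T2/T3): check pairwise unions and intersections of members of τ.
All pairwise intersections and unions checked — each lies in τ. Therefore τ satisfies (T1), (T2), (T3): it IS a topology on X.


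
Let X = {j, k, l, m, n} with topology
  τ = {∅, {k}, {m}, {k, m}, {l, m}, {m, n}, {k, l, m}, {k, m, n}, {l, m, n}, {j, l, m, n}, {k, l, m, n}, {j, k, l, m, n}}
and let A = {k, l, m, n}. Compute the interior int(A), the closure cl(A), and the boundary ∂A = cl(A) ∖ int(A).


int(A) = {k, l, m, n}, cl(A) = {j, k, l, m, n}, ∂A = {j}.

Closed sets in (X, τ) are complements of opens:
  closed(X, τ) = {∅, {j}, {k}, {j, k}, {j, l}, {j, n}, {j, k, l}, {j, k, n}, {j, l, n}, {j, k, l, n}, {j, l, m, n}, {j, k, l, m, n}}.
int(A) = ⋃ {U ∈ τ : U ⊆ A}. Opens contained in A: ∅, {k}, {m}, {k, m}, {l, m}, {m, n}, {k, l, m}, {k, m, n}, {l, m, n}, {k, l, m, n}.
Taking the union of these: int(A) = {k, l, m, n}.
cl(A) = ⋂ {C closed : A ⊆ C}. Closed sets containing A: {j, k, l, m, n}.
Intersecting these: cl(A) = {j, k, l, m, n}.
∂A = cl(A) ∖ int(A) = {j, k, l, m, n} ∖ {k, l, m, n} = {j}.


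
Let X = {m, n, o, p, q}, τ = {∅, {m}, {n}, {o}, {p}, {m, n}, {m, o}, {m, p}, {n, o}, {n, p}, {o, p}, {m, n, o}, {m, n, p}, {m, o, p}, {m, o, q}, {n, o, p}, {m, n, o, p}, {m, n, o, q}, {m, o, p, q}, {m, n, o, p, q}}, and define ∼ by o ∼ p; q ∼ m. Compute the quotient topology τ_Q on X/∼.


X/∼ = {[m=q], [n], [o=p]}; |τ_Q| = 6.

Equivalence classes: [m=q], [n], [o=p].
Quotient map π: X → X/∼ sends m ↦ [m=q], n ↦ [n], o ↦ [o=p], p ↦ [o=p], q ↦ [m=q].
For each subset V ⊆ X/∼, compute π^{-1}(V) ⊆ X and check whether π^{-1}(V) ∈ τ. V is open in τ_Q iff π^{-1}(V) ∈ τ.
  V = {}: π^{-1}(V) = ∅ ∈ τ ✓.
  V = {[m=q]}: π^{-1}(V) = {m, q} ∉ τ ✗.
  V = {[n]}: π^{-1}(V) = {n} ∈ τ ✓.
  V = {[m=q], [n]}: π^{-1}(V) = {m, n, q} ∉ τ ✗.
  V = {[o=p]}: π^{-1}(V) = {o, p} ∈ τ ✓.
  V = {[m=q], [o=p]}: π^{-1}(V) = {m, o, p, q} ∈ τ ✓.
  V = {[n], [o=p]}: π^{-1}(V) = {n, o, p} ∈ τ ✓.
  V = {[m=q], [n], [o=p]}: π^{-1}(V) = {m, n, o, p, q} ∈ τ ✓.
Open sets in the quotient: τ_Q = {{}, {[n]}, {[o=p]}, {[m=q], [o=p]}, {[n], [o=p]}, {[m=q], [n], [o=p]}} (6 elements).


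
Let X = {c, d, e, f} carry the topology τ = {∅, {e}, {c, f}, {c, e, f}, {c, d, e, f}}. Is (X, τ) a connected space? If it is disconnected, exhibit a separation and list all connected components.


(X, τ) is connected.

Find clopen sets (U ∈ τ with X ∖ U ∈ τ):
  U = ∅, X ∖ U = {c, d, e, f} — both open, so U is clopen.
  U = {c, d, e, f}, X ∖ U = ∅ — both open, so U is clopen.
Only trivial clopens (∅ and X) exist, so (X, τ) is connected.
Compute connected components by grouping points that agree on all clopens:
  component: {c, d, e, f}


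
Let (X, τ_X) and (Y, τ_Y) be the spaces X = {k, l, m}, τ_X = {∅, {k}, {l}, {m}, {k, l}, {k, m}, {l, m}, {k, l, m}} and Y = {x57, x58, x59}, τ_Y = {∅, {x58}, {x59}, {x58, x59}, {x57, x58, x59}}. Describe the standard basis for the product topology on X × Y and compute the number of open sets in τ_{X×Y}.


Basis B = {∅ × ∅, {k} × {x58}, {k} × {x59}, {l} × {x58}, {l} × {x59}, {m} × {x58}, {m} × {x59}, {k} × {x58, x59}, {k, l} × {x58}, {k, m} × {x58}, {k, l} × {x59}, {k, m} × {x59}, {l} × {x58, x59}, {l, m} × {x58}, {l, m} × {x59}, {m} × {x58, x59}, {k} × {x57, x58, x59}, {k, l, m} × {x58}, {k, l, m} × {x59}, {l} × {x57, x58, x59}, {m} × {x57, x58, x59}, {k, l} × {x58, x59}, {k, m} × {x58, x59}, {l, m} × {x58, x59}, {k, l} × {x57, x58, x59}, {k, m} × {x57, x58, x59}, {k, l, m} × {x58, x59}, {l, m} × {x57, x58, x59}, {k, l, m} × {x57, x58, x59}}; |τ_{X×Y}| = 125.

Enumerate products U × V with U ∈ τ_X, V ∈ τ_Y (deduplicated):
  ∅ × ∅ = {} (∅)
  {k} × {x58} = {(k,x58)}
  {k} × {x59} = {(k,x59)}
  {l} × {x58} = {(l,x58)}
  {l} × {x59} = {(l,x59)}
  {m} × {x58} = {(m,x58)}
  {m} × {x59} = {(m,x59)}
  {k} × {x58, x59} = {(k,x58), (k,x59)}
  {k, l} × {x58} = {(k,x58), (l,x58)}
  {k, m} × {x58} = {(k,x58), (m,x58)}
  {k, l} × {x59} = {(k,x59), (l,x59)}
  {k, m} × {x59} = {(k,x59), (m,x59)}
  {l} × {x58, x59} = {(l,x58), (l,x59)}
  {l, m} × {x58} = {(l,x58), (m,x58)}
  {l, m} × {x59} = {(l,x59), (m,x59)}
  {m} × {x58, x59} = {(m,x58), (m,x59)}
  {k} × {x57, x58, x59} = {(k,x57), (k,x58), (k,x59)}
  {k, l, m} × {x58} = {(k,x58), (l,x58), (m,x58)}
  {k, l, m} × {x59} = {(k,x59), (l,x59), (m,x59)}
  {l} × {x57, x58, x59} = {(l,x57), (l,x58), (l,x59)}
  {m} × {x57, x58, x59} = {(m,x57), (m,x58), (m,x59)}
  {k, l} × {x58, x59} = {(k,x58), (k,x59), (l,x58), (l,x59)}
  {k, m} × {x58, x59} = {(k,x58), (k,x59), (m,x58), (m,x59)}
  {l, m} × {x58, x59} = {(l,x58), (l,x59), (m,x58), (m,x59)}
  {k, l} × {x57, x58, x59} = {(k,x57), (k,x58), (k,x59), (l,x57), (l,x58), (l,x59)}
  {k, m} × {x57, x58, x59} = {(k,x57), (k,x58), (k,x59), (m,x57), (m,x58), (m,x59)}
  {k, l, m} × {x58, x59} = {(k,x58), (k,x59), (l,x58), (l,x59), (m,x58), (m,x59)}
  {l, m} × {x57, x58, x59} = {(l,x57), (l,x58), (l,x59), (m,x57), (m,x58), (m,x59)}
  {k, l, m} × {x57, x58, x59} = {(k,x57), (k,x58), (k,x59), (l,x57), (l,x58), (l,x59), (m,x57), (m,x58), (m,x59)}
These 29 distinct sets form the basis B.
Close under arbitrary unions to get τ_{X×Y}; counting gives |τ_{X×Y}| = 125.


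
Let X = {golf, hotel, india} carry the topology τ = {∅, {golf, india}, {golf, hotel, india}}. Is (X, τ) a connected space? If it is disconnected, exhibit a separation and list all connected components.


(X, τ) is connected.

Find clopen sets (U ∈ τ with X ∖ U ∈ τ):
  U = ∅, X ∖ U = {golf, hotel, india} — both open, so U is clopen.
  U = {golf, hotel, india}, X ∖ U = ∅ — both open, so U is clopen.
Only trivial clopens (∅ and X) exist, so (X, τ) is connected.
Compute connected components by grouping points that agree on all clopens:
  component: {golf, hotel, india}


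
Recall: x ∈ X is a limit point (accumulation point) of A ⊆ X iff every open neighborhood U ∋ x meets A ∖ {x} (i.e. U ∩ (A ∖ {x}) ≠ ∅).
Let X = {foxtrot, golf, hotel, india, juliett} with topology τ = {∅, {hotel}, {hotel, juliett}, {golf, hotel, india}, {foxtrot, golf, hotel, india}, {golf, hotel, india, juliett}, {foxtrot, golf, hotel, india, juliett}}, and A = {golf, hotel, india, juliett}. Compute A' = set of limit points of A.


A' = {foxtrot, golf, india, juliett}

For each x ∈ X, list the open sets U ∈ τ with x ∈ U, then check whether U ∩ (A ∖ {x}) ≠ ∅ for every such U.
  x = foxtrot: opens ∋ x are {foxtrot, golf, hotel, india}, {foxtrot, golf, hotel, india, juliett}; each meets A ∖ {foxtrot}, so x IS a limit point.
  x = golf: opens ∋ x are {golf, hotel, india}, {foxtrot, golf, hotel, india}, {golf, hotel, india, juliett}, {foxtrot, golf, hotel, india, juliett}; each meets A ∖ {golf}, so x IS a limit point.
  x = hotel: open {hotel} ∋ x has {hotel} ∩ (A ∖ {hotel}) = ∅, so x is NOT a limit point.
  x = india: opens ∋ x are {golf, hotel, india}, {foxtrot, golf, hotel, india}, {golf, hotel, india, juliett}, {foxtrot, golf, hotel, india, juliett}; each meets A ∖ {india}, so x IS a limit point.
  x = juliett: opens ∋ x are {hotel, juliett}, {golf, hotel, india, juliett}, {foxtrot, golf, hotel, india, juliett}; each meets A ∖ {juliett}, so x IS a limit point.
Collecting: A' = {foxtrot, golf, india, juliett}.


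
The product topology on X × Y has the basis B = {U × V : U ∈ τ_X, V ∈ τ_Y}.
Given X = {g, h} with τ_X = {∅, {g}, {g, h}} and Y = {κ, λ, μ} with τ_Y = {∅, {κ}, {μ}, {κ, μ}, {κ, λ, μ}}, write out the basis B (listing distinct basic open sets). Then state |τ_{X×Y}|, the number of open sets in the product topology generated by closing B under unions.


Basis B = {∅ × ∅, {g} × {κ}, {g} × {μ}, {g} × {κ, μ}, {g, h} × {κ}, {g, h} × {μ}, {g} × {κ, λ, μ}, {g, h} × {κ, μ}, {g, h} × {κ, λ, μ}}; |τ_{X×Y}| = 14.

Enumerate products U × V with U ∈ τ_X, V ∈ τ_Y (deduplicated):
  ∅ × ∅ = {} (∅)
  {g} × {κ} = {(g,κ)}
  {g} × {μ} = {(g,μ)}
  {g} × {κ, μ} = {(g,κ), (g,μ)}
  {g, h} × {κ} = {(g,κ), (h,κ)}
  {g, h} × {μ} = {(g,μ), (h,μ)}
  {g} × {κ, λ, μ} = {(g,κ), (g,λ), (g,μ)}
  {g, h} × {κ, μ} = {(g,κ), (g,μ), (h,κ), (h,μ)}
  {g, h} × {κ, λ, μ} = {(g,κ), (g,λ), (g,μ), (h,κ), (h,λ), (h,μ)}
These 9 distinct sets form the basis B.
Close under arbitrary unions to get τ_{X×Y}; counting gives |τ_{X×Y}| = 14.


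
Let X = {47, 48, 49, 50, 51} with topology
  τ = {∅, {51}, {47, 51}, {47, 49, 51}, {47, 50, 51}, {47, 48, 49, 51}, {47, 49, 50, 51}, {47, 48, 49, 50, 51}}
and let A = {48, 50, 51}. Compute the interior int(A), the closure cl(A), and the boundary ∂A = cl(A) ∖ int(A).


int(A) = {51}, cl(A) = {47, 48, 49, 50, 51}, ∂A = {47, 48, 49, 50}.

Closed sets in (X, τ) are complements of opens:
  closed(X, τ) = {∅, {48}, {50}, {48, 49}, {48, 50}, {48, 49, 50}, {47, 48, 49, 50}, {47, 48, 49, 50, 51}}.
int(A) = ⋃ {U ∈ τ : U ⊆ A}. Opens contained in A: ∅, {51}.
Taking the union of these: int(A) = {51}.
cl(A) = ⋂ {C closed : A ⊆ C}. Closed sets containing A: {47, 48, 49, 50, 51}.
Intersecting these: cl(A) = {47, 48, 49, 50, 51}.
∂A = cl(A) ∖ int(A) = {47, 48, 49, 50, 51} ∖ {51} = {47, 48, 49, 50}.


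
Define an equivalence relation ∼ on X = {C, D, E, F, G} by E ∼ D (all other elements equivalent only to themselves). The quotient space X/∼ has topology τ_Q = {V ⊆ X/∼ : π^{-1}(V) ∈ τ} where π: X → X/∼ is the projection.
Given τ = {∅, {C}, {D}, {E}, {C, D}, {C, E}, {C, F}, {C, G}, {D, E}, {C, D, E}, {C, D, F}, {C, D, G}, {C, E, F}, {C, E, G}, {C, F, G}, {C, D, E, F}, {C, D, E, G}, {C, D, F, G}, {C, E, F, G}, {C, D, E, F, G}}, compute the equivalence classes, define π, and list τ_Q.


X/∼ = {[C], [D=E], [F], [G]}; |τ_Q| = 10.

Equivalence classes: [C], [D=E], [F], [G].
Quotient map π: X → X/∼ sends C ↦ [C], D ↦ [D=E], E ↦ [D=E], F ↦ [F], G ↦ [G].
For each subset V ⊆ X/∼, compute π^{-1}(V) ⊆ X and check whether π^{-1}(V) ∈ τ. V is open in τ_Q iff π^{-1}(V) ∈ τ.
  V = {}: π^{-1}(V) = ∅ ∈ τ ✓.
  V = {[C]}: π^{-1}(V) = {C} ∈ τ ✓.
  V = {[D=E]}: π^{-1}(V) = {D, E} ∈ τ ✓.
  V = {[C], [D=E]}: π^{-1}(V) = {C, D, E} ∈ τ ✓.
  V = {[F]}: π^{-1}(V) = {F} ∉ τ ✗.
  V = {[C], [F]}: π^{-1}(V) = {C, F} ∈ τ ✓.
  V = {[D=E], [F]}: π^{-1}(V) = {D, E, F} ∉ τ ✗.
  V = {[C], [D=E], [F]}: π^{-1}(V) = {C, D, E, F} ∈ τ ✓.
  V = {[G]}: π^{-1}(V) = {G} ∉ τ ✗.
  V = {[C], [G]}: π^{-1}(V) = {C, G} ∈ τ ✓.
  V = {[D=E], [G]}: π^{-1}(V) = {D, E, G} ∉ τ ✗.
  V = {[C], [D=E], [G]}: π^{-1}(V) = {C, D, E, G} ∈ τ ✓.
  V = {[F], [G]}: π^{-1}(V) = {F, G} ∉ τ ✗.
  V = {[C], [F], [G]}: π^{-1}(V) = {C, F, G} ∈ τ ✓.
  V = {[D=E], [F], [G]}: π^{-1}(V) = {D, E, F, G} ∉ τ ✗.
  V = {[C], [D=E], [F], [G]}: π^{-1}(V) = {C, D, E, F, G} ∈ τ ✓.
Open sets in the quotient: τ_Q = {{}, {[C]}, {[D=E]}, {[C], [D=E]}, {[C], [F]}, {[C], [D=E], [F]}, {[C], [G]}, {[C], [D=E], [G]}, {[C], [F], [G]}, {[C], [D=E], [F], [G]}} (10 elements).


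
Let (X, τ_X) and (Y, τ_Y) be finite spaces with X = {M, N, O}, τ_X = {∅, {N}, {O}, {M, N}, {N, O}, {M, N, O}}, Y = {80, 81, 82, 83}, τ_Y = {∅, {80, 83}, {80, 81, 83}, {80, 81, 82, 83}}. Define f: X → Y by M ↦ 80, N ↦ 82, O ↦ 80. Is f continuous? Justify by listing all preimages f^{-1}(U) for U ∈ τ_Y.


f is NOT continuous.

Compute f^{-1}(U) for each U ∈ τ_Y:
  U = ∅: f^{-1}(U) = ∅ ∈ τ_X ✓.
  U = {80, 83}: f^{-1}(U) = {M, O} ∉ τ_X ✗.
  U = {80, 81, 83}: f^{-1}(U) = {M, O} ∉ τ_X ✗.
  U = {80, 81, 82, 83}: f^{-1}(U) = {M, N, O} ∈ τ_X ✓.
Found U = {80, 83} with f^{-1}(U) = {M, O} not in τ_X. Therefore f is NOT continuous.


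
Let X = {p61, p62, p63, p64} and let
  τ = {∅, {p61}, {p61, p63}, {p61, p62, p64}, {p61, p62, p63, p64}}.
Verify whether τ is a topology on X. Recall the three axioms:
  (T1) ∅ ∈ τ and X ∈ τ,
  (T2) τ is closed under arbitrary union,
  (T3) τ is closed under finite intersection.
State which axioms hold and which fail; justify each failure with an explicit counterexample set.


τ IS a topology on X.

Axiom (T1): ∅ ∈ τ? Yes; X ∈ τ? Yes.
Axiom (T2/T3): check pairwise unions and intersections of members of τ.
All pairwise intersections and unions checked — each lies in τ. Therefore τ satisfies (T1), (T2), (T3): it IS a topology on X.


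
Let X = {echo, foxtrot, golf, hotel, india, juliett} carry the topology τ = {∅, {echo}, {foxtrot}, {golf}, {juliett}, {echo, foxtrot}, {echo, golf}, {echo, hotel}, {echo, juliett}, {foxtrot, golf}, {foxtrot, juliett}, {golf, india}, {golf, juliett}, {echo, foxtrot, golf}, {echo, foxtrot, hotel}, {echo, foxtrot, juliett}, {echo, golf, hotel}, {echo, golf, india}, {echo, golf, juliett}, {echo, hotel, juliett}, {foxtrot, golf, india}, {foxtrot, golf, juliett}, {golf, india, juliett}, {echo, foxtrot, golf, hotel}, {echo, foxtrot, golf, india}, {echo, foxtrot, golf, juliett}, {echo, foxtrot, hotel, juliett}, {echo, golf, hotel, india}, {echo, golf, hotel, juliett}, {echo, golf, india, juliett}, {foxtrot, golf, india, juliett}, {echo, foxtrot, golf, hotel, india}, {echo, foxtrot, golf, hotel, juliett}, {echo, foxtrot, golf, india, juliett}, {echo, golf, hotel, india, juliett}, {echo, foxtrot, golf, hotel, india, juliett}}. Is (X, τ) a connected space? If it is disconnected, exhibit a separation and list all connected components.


(X, τ) is disconnected; components = [{foxtrot}, {juliett}, {echo, hotel}, {golf, india}].

Find clopen sets (U ∈ τ with X ∖ U ∈ τ):
  U = ∅, X ∖ U = {echo, foxtrot, golf, hotel, india, juliett} — both open, so U is clopen.
  U = {foxtrot}, X ∖ U = {echo, golf, hotel, india, juliett} — both open, so U is clopen.
  U = {juliett}, X ∖ U = {echo, foxtrot, golf, hotel, india} — both open, so U is clopen.
  U = {echo, hotel}, X ∖ U = {foxtrot, golf, india, juliett} — both open, so U is clopen.
  U = {foxtrot, juliett}, X ∖ U = {echo, golf, hotel, india} — both open, so U is clopen.
  U = {golf, india}, X ∖ U = {echo, foxtrot, hotel, juliett} — both open, so U is clopen.
  U = {echo, foxtrot, hotel}, X ∖ U = {golf, india, juliett} — both open, so U is clopen.
  U = {echo, hotel, juliett}, X ∖ U = {foxtrot, golf, india} — both open, so U is clopen.
  U = {foxtrot, golf, india}, X ∖ U = {echo, hotel, juliett} — both open, so U is clopen.
  U = {golf, india, juliett}, X ∖ U = {echo, foxtrot, hotel} — both open, so U is clopen.
  U = {echo, foxtrot, hotel, juliett}, X ∖ U = {golf, india} — both open, so U is clopen.
  U = {echo, golf, hotel, india}, X ∖ U = {foxtrot, juliett} — both open, so U is clopen.
  U = {foxtrot, golf, india, juliett}, X ∖ U = {echo, hotel} — both open, so U is clopen.
  U = {echo, foxtrot, golf, hotel, india}, X ∖ U = {juliett} — both open, so U is clopen.
  U = {echo, golf, hotel, india, juliett}, X ∖ U = {foxtrot} — both open, so U is clopen.
  U = {echo, foxtrot, golf, hotel, india, juliett}, X ∖ U = ∅ — both open, so U is clopen.
Nontrivial clopen(s) exist: e.g. {echo, golf, hotel, india, juliett}. So (X, τ) is disconnected.
Compute connected components by grouping points that agree on all clopens:
  component: {foxtrot}
  component: {juliett}
  component: {echo, hotel}
  component: {golf, india}


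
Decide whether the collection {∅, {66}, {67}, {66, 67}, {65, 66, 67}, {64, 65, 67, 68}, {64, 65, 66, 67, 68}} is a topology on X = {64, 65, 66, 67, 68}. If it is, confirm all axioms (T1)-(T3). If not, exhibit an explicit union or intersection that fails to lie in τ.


τ is NOT a topology on X.

Axiom (T1): ∅ ∈ τ? Yes; X ∈ τ? Yes.
Axiom (T2/T3): check pairwise unions and intersections of members of τ.
Counterexample for (T3): {65, 66, 67} ∩ {64, 65, 67, 68} = {65, 67} ∉ τ. Therefore τ is NOT a topology.


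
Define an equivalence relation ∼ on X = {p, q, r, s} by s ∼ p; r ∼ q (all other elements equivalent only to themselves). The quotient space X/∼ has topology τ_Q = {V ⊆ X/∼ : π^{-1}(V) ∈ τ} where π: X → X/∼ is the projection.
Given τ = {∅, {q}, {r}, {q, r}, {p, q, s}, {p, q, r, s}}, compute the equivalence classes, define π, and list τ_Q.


X/∼ = {[p=s], [q=r]}; |τ_Q| = 3.

Equivalence classes: [p=s], [q=r].
Quotient map π: X → X/∼ sends p ↦ [p=s], q ↦ [q=r], r ↦ [q=r], s ↦ [p=s].
For each subset V ⊆ X/∼, compute π^{-1}(V) ⊆ X and check whether π^{-1}(V) ∈ τ. V is open in τ_Q iff π^{-1}(V) ∈ τ.
  V = {}: π^{-1}(V) = ∅ ∈ τ ✓.
  V = {[p=s]}: π^{-1}(V) = {p, s} ∉ τ ✗.
  V = {[q=r]}: π^{-1}(V) = {q, r} ∈ τ ✓.
  V = {[p=s], [q=r]}: π^{-1}(V) = {p, q, r, s} ∈ τ ✓.
Open sets in the quotient: τ_Q = {{}, {[q=r]}, {[p=s], [q=r]}} (3 elements).


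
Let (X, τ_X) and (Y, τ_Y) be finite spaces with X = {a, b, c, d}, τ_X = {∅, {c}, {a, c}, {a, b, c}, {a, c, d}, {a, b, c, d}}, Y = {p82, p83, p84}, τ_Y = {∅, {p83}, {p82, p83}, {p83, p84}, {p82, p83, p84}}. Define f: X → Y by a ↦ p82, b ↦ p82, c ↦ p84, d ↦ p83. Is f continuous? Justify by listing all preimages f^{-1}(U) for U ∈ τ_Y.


f is NOT continuous.

Compute f^{-1}(U) for each U ∈ τ_Y:
  U = ∅: f^{-1}(U) = ∅ ∈ τ_X ✓.
  U = {p83}: f^{-1}(U) = {d} ∉ τ_X ✗.
  U = {p82, p83}: f^{-1}(U) = {a, b, d} ∉ τ_X ✗.
  U = {p83, p84}: f^{-1}(U) = {c, d} ∉ τ_X ✗.
  U = {p82, p83, p84}: f^{-1}(U) = {a, b, c, d} ∈ τ_X ✓.
Found U = {p83} with f^{-1}(U) = {d} not in τ_X. Therefore f is NOT continuous.


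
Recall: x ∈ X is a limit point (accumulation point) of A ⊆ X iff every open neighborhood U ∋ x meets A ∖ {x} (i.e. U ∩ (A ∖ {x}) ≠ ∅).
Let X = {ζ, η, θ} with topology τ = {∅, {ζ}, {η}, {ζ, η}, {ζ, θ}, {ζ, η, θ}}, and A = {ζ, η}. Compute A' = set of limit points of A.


A' = {θ}

For each x ∈ X, list the open sets U ∈ τ with x ∈ U, then check whether U ∩ (A ∖ {x}) ≠ ∅ for every such U.
  x = ζ: open {ζ} ∋ x has {ζ} ∩ (A ∖ {ζ}) = ∅, so x is NOT a limit point.
  x = η: open {η} ∋ x has {η} ∩ (A ∖ {η}) = ∅, so x is NOT a limit point.
  x = θ: opens ∋ x are {ζ, θ}, {ζ, η, θ}; each meets A ∖ {θ}, so x IS a limit point.
Collecting: A' = {θ}.


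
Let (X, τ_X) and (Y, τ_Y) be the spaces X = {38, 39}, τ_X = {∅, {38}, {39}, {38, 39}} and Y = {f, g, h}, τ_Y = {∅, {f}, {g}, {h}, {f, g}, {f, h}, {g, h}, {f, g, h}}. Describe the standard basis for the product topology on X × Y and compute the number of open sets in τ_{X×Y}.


Basis B = {∅ × ∅, {38} × {f}, {38} × {g}, {38} × {h}, {39} × {f}, {39} × {g}, {39} × {h}, {38} × {f, g}, {38} × {f, h}, {38, 39} × {f}, {38} × {g, h}, {38, 39} × {g}, {38, 39} × {h}, {39} × {f, g}, {39} × {f, h}, {39} × {g, h}, {38} × {f, g, h}, {39} × {f, g, h}, {38, 39} × {f, g}, {38, 39} × {f, h}, {38, 39} × {g, h}, {38, 39} × {f, g, h}}; |τ_{X×Y}| = 64.

Enumerate products U × V with U ∈ τ_X, V ∈ τ_Y (deduplicated):
  ∅ × ∅ = {} (∅)
  {38} × {f} = {(38,f)}
  {38} × {g} = {(38,g)}
  {38} × {h} = {(38,h)}
  {39} × {f} = {(39,f)}
  {39} × {g} = {(39,g)}
  {39} × {h} = {(39,h)}
  {38} × {f, g} = {(38,f), (38,g)}
  {38} × {f, h} = {(38,f), (38,h)}
  {38, 39} × {f} = {(38,f), (39,f)}
  {38} × {g, h} = {(38,g), (38,h)}
  {38, 39} × {g} = {(38,g), (39,g)}
  {38, 39} × {h} = {(38,h), (39,h)}
  {39} × {f, g} = {(39,f), (39,g)}
  {39} × {f, h} = {(39,f), (39,h)}
  {39} × {g, h} = {(39,g), (39,h)}
  {38} × {f, g, h} = {(38,f), (38,g), (38,h)}
  {39} × {f, g, h} = {(39,f), (39,g), (39,h)}
  {38, 39} × {f, g} = {(38,f), (38,g), (39,f), (39,g)}
  {38, 39} × {f, h} = {(38,f), (38,h), (39,f), (39,h)}
  {38, 39} × {g, h} = {(38,g), (38,h), (39,g), (39,h)}
  {38, 39} × {f, g, h} = {(38,f), (38,g), (38,h), (39,f), (39,g), (39,h)}
These 22 distinct sets form the basis B.
Close under arbitrary unions to get τ_{X×Y}; counting gives |τ_{X×Y}| = 64.


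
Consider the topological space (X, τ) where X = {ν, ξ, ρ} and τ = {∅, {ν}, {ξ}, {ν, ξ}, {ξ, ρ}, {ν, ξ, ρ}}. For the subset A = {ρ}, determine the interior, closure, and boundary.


int(A) = ∅, cl(A) = {ρ}, ∂A = {ρ}.

Closed sets in (X, τ) are complements of opens:
  closed(X, τ) = {∅, {ν}, {ρ}, {ν, ρ}, {ξ, ρ}, {ν, ξ, ρ}}.
int(A) = ⋃ {U ∈ τ : U ⊆ A}. Opens contained in A: ∅.
Taking the union of these: int(A) = ∅.
cl(A) = ⋂ {C closed : A ⊆ C}. Closed sets containing A: {ρ}, {ν, ρ}, {ξ, ρ}, {ν, ξ, ρ}.
Intersecting these: cl(A) = {ρ}.
∂A = cl(A) ∖ int(A) = {ρ} ∖ ∅ = {ρ}.


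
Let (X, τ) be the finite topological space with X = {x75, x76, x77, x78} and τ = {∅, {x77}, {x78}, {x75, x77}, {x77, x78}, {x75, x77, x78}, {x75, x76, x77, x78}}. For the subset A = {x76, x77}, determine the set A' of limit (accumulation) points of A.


A' = {x75, x76}

For each x ∈ X, list the open sets U ∈ τ with x ∈ U, then check whether U ∩ (A ∖ {x}) ≠ ∅ for every such U.
  x = x75: opens ∋ x are {x75, x77}, {x75, x77, x78}, {x75, x76, x77, x78}; each meets A ∖ {x75}, so x IS a limit point.
  x = x76: opens ∋ x are {x75, x76, x77, x78}; each meets A ∖ {x76}, so x IS a limit point.
  x = x77: open {x77} ∋ x has {x77} ∩ (A ∖ {x77}) = ∅, so x is NOT a limit point.
  x = x78: open {x78} ∋ x has {x78} ∩ (A ∖ {x78}) = ∅, so x is NOT a limit point.
Collecting: A' = {x75, x76}.


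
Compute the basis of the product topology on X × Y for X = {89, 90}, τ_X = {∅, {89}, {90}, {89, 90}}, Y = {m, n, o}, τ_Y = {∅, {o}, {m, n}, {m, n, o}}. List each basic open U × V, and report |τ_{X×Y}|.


Basis B = {∅ × ∅, {89} × {o}, {90} × {o}, {89} × {m, n}, {89, 90} × {o}, {90} × {m, n}, {89} × {m, n, o}, {90} × {m, n, o}, {89, 90} × {m, n}, {89, 90} × {m, n, o}}; |τ_{X×Y}| = 16.

Enumerate products U × V with U ∈ τ_X, V ∈ τ_Y (deduplicated):
  ∅ × ∅ = {} (∅)
  {89} × {o} = {(89,o)}
  {90} × {o} = {(90,o)}
  {89} × {m, n} = {(89,m), (89,n)}
  {89, 90} × {o} = {(89,o), (90,o)}
  {90} × {m, n} = {(90,m), (90,n)}
  {89} × {m, n, o} = {(89,m), (89,n), (89,o)}
  {90} × {m, n, o} = {(90,m), (90,n), (90,o)}
  {89, 90} × {m, n} = {(89,m), (89,n), (90,m), (90,n)}
  {89, 90} × {m, n, o} = {(89,m), (89,n), (89,o), (90,m), (90,n), (90,o)}
These 10 distinct sets form the basis B.
Close under arbitrary unions to get τ_{X×Y}; counting gives |τ_{X×Y}| = 16.


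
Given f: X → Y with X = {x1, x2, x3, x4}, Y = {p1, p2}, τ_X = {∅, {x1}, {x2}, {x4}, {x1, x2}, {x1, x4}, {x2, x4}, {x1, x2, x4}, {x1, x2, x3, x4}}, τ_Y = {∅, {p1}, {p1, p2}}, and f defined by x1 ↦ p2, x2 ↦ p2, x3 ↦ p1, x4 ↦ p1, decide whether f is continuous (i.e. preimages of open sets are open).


f is NOT continuous.

Compute f^{-1}(U) for each U ∈ τ_Y:
  U = ∅: f^{-1}(U) = ∅ ∈ τ_X ✓.
  U = {p1}: f^{-1}(U) = {x3, x4} ∉ τ_X ✗.
  U = {p1, p2}: f^{-1}(U) = {x1, x2, x3, x4} ∈ τ_X ✓.
Found U = {p1} with f^{-1}(U) = {x3, x4} not in τ_X. Therefore f is NOT continuous.


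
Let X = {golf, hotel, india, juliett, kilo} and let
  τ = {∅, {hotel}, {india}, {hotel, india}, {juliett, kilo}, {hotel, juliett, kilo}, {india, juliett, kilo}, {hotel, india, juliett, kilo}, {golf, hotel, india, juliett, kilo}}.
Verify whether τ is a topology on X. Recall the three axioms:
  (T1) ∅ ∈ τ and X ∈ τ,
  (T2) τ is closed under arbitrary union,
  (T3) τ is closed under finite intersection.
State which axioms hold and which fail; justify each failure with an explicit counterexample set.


τ IS a topology on X.

Axiom (T1): ∅ ∈ τ? Yes; X ∈ τ? Yes.
Axiom (T2/T3): check pairwise unions and intersections of members of τ.
All pairwise intersections and unions checked — each lies in τ. Therefore τ satisfies (T1), (T2), (T3): it IS a topology on X.


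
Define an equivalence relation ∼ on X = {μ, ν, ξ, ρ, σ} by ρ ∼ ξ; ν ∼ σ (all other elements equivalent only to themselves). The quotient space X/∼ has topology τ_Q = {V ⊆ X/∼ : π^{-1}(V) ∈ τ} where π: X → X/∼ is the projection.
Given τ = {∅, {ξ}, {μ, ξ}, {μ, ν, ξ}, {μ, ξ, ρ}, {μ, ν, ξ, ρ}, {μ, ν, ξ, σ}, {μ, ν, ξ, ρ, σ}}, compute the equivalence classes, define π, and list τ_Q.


X/∼ = {[μ], [ν=σ], [ξ=ρ]}; |τ_Q| = 3.

Equivalence classes: [μ], [ν=σ], [ξ=ρ].
Quotient map π: X → X/∼ sends μ ↦ [μ], ν ↦ [ν=σ], ξ ↦ [ξ=ρ], ρ ↦ [ξ=ρ], σ ↦ [ν=σ].
For each subset V ⊆ X/∼, compute π^{-1}(V) ⊆ X and check whether π^{-1}(V) ∈ τ. V is open in τ_Q iff π^{-1}(V) ∈ τ.
  V = {}: π^{-1}(V) = ∅ ∈ τ ✓.
  V = {[μ]}: π^{-1}(V) = {μ} ∉ τ ✗.
  V = {[ν=σ]}: π^{-1}(V) = {ν, σ} ∉ τ ✗.
  V = {[μ], [ν=σ]}: π^{-1}(V) = {μ, ν, σ} ∉ τ ✗.
  V = {[ξ=ρ]}: π^{-1}(V) = {ξ, ρ} ∉ τ ✗.
  V = {[μ], [ξ=ρ]}: π^{-1}(V) = {μ, ξ, ρ} ∈ τ ✓.
  V = {[ν=σ], [ξ=ρ]}: π^{-1}(V) = {ν, ξ, ρ, σ} ∉ τ ✗.
  V = {[μ], [ν=σ], [ξ=ρ]}: π^{-1}(V) = {μ, ν, ξ, ρ, σ} ∈ τ ✓.
Open sets in the quotient: τ_Q = {{}, {[μ], [ξ=ρ]}, {[μ], [ν=σ], [ξ=ρ]}} (3 elements).


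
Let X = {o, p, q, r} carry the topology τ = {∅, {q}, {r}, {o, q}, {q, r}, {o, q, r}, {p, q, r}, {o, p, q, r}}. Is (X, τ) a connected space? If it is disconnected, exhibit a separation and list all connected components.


(X, τ) is connected.

Find clopen sets (U ∈ τ with X ∖ U ∈ τ):
  U = ∅, X ∖ U = {o, p, q, r} — both open, so U is clopen.
  U = {o, p, q, r}, X ∖ U = ∅ — both open, so U is clopen.
Only trivial clopens (∅ and X) exist, so (X, τ) is connected.
Compute connected components by grouping points that agree on all clopens:
  component: {o, p, q, r}


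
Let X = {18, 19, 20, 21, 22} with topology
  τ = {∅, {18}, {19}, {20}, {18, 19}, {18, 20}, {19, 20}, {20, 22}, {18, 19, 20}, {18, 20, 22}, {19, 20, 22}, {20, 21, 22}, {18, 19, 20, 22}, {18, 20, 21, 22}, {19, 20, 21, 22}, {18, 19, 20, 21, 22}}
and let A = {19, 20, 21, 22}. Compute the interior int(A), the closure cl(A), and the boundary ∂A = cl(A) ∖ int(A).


int(A) = {19, 20, 21, 22}, cl(A) = {19, 20, 21, 22}, ∂A = ∅.

Closed sets in (X, τ) are complements of opens:
  closed(X, τ) = {∅, {18}, {19}, {21}, {18, 19}, {18, 21}, {19, 21}, {21, 22}, {18, 19, 21}, {18, 21, 22}, {19, 21, 22}, {20, 21, 22}, {18, 19, 21, 22}, {18, 20, 21, 22}, {19, 20, 21, 22}, {18, 19, 20, 21, 22}}.
int(A) = ⋃ {U ∈ τ : U ⊆ A}. Opens contained in A: ∅, {19}, {20}, {19, 20}, {20, 22}, {19, 20, 22}, {20, 21, 22}, {19, 20, 21, 22}.
Taking the union of these: int(A) = {19, 20, 21, 22}.
cl(A) = ⋂ {C closed : A ⊆ C}. Closed sets containing A: {19, 20, 21, 22}, {18, 19, 20, 21, 22}.
Intersecting these: cl(A) = {19, 20, 21, 22}.
∂A = cl(A) ∖ int(A) = {19, 20, 21, 22} ∖ {19, 20, 21, 22} = ∅.


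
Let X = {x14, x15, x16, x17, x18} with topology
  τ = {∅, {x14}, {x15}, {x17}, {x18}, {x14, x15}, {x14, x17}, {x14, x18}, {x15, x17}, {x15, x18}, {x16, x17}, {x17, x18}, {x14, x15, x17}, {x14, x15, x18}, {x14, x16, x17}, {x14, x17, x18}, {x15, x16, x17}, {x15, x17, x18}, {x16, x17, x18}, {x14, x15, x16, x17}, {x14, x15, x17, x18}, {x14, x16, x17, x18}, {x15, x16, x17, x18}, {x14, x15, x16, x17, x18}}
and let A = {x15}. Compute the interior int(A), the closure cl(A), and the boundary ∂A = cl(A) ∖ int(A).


int(A) = {x15}, cl(A) = {x15}, ∂A = ∅.

Closed sets in (X, τ) are complements of opens:
  closed(X, τ) = {∅, {x14}, {x15}, {x16}, {x18}, {x14, x15}, {x14, x16}, {x14, x18}, {x15, x16}, {x15, x18}, {x16, x17}, {x16, x18}, {x14, x15, x16}, {x14, x15, x18}, {x14, x16, x17}, {x14, x16, x18}, {x15, x16, x17}, {x15, x16, x18}, {x16, x17, x18}, {x14, x15, x16, x17}, {x14, x15, x16, x18}, {x14, x16, x17, x18}, {x15, x16, x17, x18}, {x14, x15, x16, x17, x18}}.
int(A) = ⋃ {U ∈ τ : U ⊆ A}. Opens contained in A: ∅, {x15}.
Taking the union of these: int(A) = {x15}.
cl(A) = ⋂ {C closed : A ⊆ C}. Closed sets containing A: {x15}, {x14, x15}, {x15, x16}, {x15, x18}, {x14, x15, x16}, {x14, x15, x18}, {x15, x16, x17}, {x15, x16, x18}, {x14, x15, x16, x17}, {x14, x15, x16, x18}, {x15, x16, x17, x18}, {x14, x15, x16, x17, x18}.
Intersecting these: cl(A) = {x15}.
∂A = cl(A) ∖ int(A) = {x15} ∖ {x15} = ∅.


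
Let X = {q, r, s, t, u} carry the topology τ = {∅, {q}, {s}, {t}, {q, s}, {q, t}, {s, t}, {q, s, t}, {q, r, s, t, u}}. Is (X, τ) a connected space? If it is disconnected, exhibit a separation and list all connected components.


(X, τ) is connected.

Find clopen sets (U ∈ τ with X ∖ U ∈ τ):
  U = ∅, X ∖ U = {q, r, s, t, u} — both open, so U is clopen.
  U = {q, r, s, t, u}, X ∖ U = ∅ — both open, so U is clopen.
Only trivial clopens (∅ and X) exist, so (X, τ) is connected.
Compute connected components by grouping points that agree on all clopens:
  component: {q, r, s, t, u}


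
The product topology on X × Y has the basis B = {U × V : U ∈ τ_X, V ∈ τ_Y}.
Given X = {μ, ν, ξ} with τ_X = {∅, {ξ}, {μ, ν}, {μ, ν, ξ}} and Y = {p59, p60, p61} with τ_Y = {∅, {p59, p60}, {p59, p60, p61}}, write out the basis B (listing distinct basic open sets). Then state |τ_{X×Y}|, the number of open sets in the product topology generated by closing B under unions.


Basis B = {∅ × ∅, {ξ} × {p59, p60}, {ξ} × {p59, p60, p61}, {μ, ν} × {p59, p60}, {μ, ν} × {p59, p60, p61}, {μ, ν, ξ} × {p59, p60}, {μ, ν, ξ} × {p59, p60, p61}}; |τ_{X×Y}| = 9.

Enumerate products U × V with U ∈ τ_X, V ∈ τ_Y (deduplicated):
  ∅ × ∅ = {} (∅)
  {ξ} × {p59, p60} = {(ξ,p59), (ξ,p60)}
  {ξ} × {p59, p60, p61} = {(ξ,p59), (ξ,p60), (ξ,p61)}
  {μ, ν} × {p59, p60} = {(μ,p59), (μ,p60), (ν,p59), (ν,p60)}
  {μ, ν} × {p59, p60, p61} = {(μ,p59), (μ,p60), (μ,p61), (ν,p59), (ν,p60), (ν,p61)}
  {μ, ν, ξ} × {p59, p60} = {(μ,p59), (μ,p60), (ν,p59), (ν,p60), (ξ,p59), (ξ,p60)}
  {μ, ν, ξ} × {p59, p60, p61} = {(μ,p59), (μ,p60), (μ,p61), (ν,p59), (ν,p60), (ν,p61), (ξ,p59), (ξ,p60), (ξ,p61)}
These 7 distinct sets form the basis B.
Close under arbitrary unions to get τ_{X×Y}; counting gives |τ_{X×Y}| = 9.


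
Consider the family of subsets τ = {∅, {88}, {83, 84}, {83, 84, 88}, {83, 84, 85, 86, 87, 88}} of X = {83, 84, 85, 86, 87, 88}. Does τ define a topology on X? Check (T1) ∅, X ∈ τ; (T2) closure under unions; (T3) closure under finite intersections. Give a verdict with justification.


τ IS a topology on X.

Axiom (T1): ∅ ∈ τ? Yes; X ∈ τ? Yes.
Axiom (T2/T3): check pairwise unions and intersections of members of τ.
All pairwise intersections and unions checked — each lies in τ. Therefore τ satisfies (T1), (T2), (T3): it IS a topology on X.


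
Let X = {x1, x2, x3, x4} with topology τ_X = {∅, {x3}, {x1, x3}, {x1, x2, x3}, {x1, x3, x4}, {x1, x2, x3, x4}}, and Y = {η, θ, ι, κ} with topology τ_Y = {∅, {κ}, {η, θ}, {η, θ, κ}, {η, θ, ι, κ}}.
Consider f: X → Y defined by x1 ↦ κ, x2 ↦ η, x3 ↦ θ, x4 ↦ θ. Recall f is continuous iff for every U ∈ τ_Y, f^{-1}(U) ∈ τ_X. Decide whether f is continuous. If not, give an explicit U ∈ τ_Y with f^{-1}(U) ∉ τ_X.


f is NOT continuous.

Compute f^{-1}(U) for each U ∈ τ_Y:
  U = ∅: f^{-1}(U) = ∅ ∈ τ_X ✓.
  U = {κ}: f^{-1}(U) = {x1} ∉ τ_X ✗.
  U = {η, θ}: f^{-1}(U) = {x2, x3, x4} ∉ τ_X ✗.
  U = {η, θ, κ}: f^{-1}(U) = {x1, x2, x3, x4} ∈ τ_X ✓.
  U = {η, θ, ι, κ}: f^{-1}(U) = {x1, x2, x3, x4} ∈ τ_X ✓.
Found U = {κ} with f^{-1}(U) = {x1} not in τ_X. Therefore f is NOT continuous.


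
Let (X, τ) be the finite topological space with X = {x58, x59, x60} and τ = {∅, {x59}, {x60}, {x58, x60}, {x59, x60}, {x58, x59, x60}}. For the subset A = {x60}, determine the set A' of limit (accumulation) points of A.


A' = {x58}

For each x ∈ X, list the open sets U ∈ τ with x ∈ U, then check whether U ∩ (A ∖ {x}) ≠ ∅ for every such U.
  x = x58: opens ∋ x are {x58, x60}, {x58, x59, x60}; each meets A ∖ {x58}, so x IS a limit point.
  x = x59: open {x59} ∋ x has {x59} ∩ (A ∖ {x59}) = ∅, so x is NOT a limit point.
  x = x60: open {x60} ∋ x has {x60} ∩ (A ∖ {x60}) = ∅, so x is NOT a limit point.
Collecting: A' = {x58}.


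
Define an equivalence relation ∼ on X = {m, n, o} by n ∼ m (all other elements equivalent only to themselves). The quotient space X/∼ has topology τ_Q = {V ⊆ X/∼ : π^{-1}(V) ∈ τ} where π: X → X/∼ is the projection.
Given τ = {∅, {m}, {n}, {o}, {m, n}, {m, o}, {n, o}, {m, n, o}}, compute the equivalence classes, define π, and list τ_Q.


X/∼ = {[m=n], [o]}; |τ_Q| = 4.

Equivalence classes: [m=n], [o].
Quotient map π: X → X/∼ sends m ↦ [m=n], n ↦ [m=n], o ↦ [o].
For each subset V ⊆ X/∼, compute π^{-1}(V) ⊆ X and check whether π^{-1}(V) ∈ τ. V is open in τ_Q iff π^{-1}(V) ∈ τ.
  V = {}: π^{-1}(V) = ∅ ∈ τ ✓.
  V = {[m=n]}: π^{-1}(V) = {m, n} ∈ τ ✓.
  V = {[o]}: π^{-1}(V) = {o} ∈ τ ✓.
  V = {[m=n], [o]}: π^{-1}(V) = {m, n, o} ∈ τ ✓.
Open sets in the quotient: τ_Q = {{}, {[m=n]}, {[o]}, {[m=n], [o]}} (4 elements).
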